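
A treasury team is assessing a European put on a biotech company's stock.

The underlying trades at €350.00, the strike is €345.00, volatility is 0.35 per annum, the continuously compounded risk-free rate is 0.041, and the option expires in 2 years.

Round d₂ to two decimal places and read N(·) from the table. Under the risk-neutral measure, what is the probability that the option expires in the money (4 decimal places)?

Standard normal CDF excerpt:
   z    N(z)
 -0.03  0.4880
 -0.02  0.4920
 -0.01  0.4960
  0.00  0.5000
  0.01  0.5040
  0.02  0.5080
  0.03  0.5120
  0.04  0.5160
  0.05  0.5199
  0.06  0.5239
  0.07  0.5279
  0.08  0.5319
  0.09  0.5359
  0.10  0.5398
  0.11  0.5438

0.5199

σ√T = 0.35 × 1.4142 = 0.4950
d₁ = [ln(350/345) + (0.041 + ½·0.35²)·2] / (σ√T) = (0.0144 + 0.2045) / 0.4950 = 0.4422 which rounds to 0.44
d₂ = 0.4422 − 0.4950 = -0.0528 which rounds to -0.05
Pr(exercise) under Q = N(−d₂) = N(0.05) = 0.5199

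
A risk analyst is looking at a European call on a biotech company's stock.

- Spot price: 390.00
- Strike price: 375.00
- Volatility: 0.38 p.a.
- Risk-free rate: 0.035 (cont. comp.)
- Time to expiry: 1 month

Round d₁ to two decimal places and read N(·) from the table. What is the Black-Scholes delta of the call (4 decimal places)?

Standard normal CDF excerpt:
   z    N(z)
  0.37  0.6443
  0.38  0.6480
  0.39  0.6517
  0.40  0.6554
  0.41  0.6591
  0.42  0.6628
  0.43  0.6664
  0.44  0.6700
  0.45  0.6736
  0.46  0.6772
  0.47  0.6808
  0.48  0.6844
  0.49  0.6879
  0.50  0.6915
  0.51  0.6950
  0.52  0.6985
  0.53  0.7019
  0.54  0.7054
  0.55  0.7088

T = 0.08333;  σ√T = 0.1097
d₁ = [ln(390/375) + (0.035 + ½·0.38²)·0.08333] / (σ√T) = (0.0392 + 0.0089) / 0.1097 = 0.4390 ⇒ 0.44
N(d₁) = N(0.44) = 0.6700
Δ_call = N(d₁) = 0.6700

0.6700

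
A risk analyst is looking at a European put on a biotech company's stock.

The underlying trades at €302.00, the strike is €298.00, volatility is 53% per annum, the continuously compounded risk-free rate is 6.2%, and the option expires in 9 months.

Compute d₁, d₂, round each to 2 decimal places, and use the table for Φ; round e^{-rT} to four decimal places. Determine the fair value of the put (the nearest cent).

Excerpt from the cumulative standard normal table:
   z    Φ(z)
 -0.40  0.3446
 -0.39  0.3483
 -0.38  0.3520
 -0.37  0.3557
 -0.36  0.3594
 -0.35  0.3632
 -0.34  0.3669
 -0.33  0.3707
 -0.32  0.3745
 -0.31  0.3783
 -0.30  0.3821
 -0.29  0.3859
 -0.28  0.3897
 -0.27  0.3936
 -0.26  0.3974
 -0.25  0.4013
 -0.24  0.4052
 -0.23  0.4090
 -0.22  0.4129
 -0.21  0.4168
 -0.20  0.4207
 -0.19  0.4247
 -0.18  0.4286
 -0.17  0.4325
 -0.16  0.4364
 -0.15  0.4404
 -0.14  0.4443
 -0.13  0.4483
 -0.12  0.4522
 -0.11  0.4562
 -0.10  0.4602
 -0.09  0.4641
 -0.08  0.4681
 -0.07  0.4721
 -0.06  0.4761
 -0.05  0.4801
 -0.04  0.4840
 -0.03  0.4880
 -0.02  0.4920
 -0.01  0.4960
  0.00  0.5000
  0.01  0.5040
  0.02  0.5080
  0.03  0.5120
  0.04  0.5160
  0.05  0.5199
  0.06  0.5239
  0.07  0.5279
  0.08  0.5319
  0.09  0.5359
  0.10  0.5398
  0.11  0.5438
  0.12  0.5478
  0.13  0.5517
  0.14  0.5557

σ√T = 0.53 × 0.8660 = 0.4590
d₁ = [ln(302/298) + (0.062 + ½·0.53²)·0.75] / (σ√T) = (0.0133 + 0.1518) / 0.4590 = 0.3599 ⇒ 0.36
d₂ = 0.3599 − 0.4590 = -0.0991 ⇒ -0.10
e^(−rT) = e^(−0.062·0.75) = 0.9546
N(−d₂) = N(0.10) = 0.5398;  N(−d₁) = N(-0.36) = 0.3594
P = 298·0.9546·0.5398 − 302·0.3594 = 153.5573 − 108.5388 = 45.0185

€45.02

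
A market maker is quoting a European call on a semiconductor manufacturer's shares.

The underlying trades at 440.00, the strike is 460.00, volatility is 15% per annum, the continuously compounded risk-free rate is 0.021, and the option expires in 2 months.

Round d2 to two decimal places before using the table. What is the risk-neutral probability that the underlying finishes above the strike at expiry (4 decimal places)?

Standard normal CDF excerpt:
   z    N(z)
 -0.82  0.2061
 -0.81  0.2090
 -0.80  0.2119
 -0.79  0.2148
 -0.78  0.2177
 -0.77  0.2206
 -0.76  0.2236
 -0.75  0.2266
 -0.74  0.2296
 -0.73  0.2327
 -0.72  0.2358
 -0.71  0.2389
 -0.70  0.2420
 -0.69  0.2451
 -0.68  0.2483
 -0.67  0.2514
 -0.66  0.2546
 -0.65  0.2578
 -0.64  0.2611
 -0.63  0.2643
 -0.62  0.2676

0.2420

T = 0.1667;  σ√T = 0.0612
d₁ = [ln(440/460) + (0.021 + 0.15²/2)·0.1667] / 0.0612 = [-0.0445 + 0.0054] / 0.0612 = -0.6381 → -0.64
d₂ = d₁ − σ√T = -0.6381 − 0.0612 = -0.6994 → -0.70
Risk-neutral Pr[S_T > K] = N(d₂) = N(-0.70) = 0.2420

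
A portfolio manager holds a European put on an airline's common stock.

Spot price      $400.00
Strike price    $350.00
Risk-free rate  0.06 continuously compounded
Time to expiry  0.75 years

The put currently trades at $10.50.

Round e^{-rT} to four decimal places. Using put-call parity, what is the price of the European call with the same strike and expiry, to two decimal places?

$75.90

exp(−rT) = exp(−0.06·0.75) = 0.9560
Put-call parity: C − P = S − K·e^(−rT) = 400 − 350·0.9560 = 400 − 334.6000 = 65.4000
C = P + (C − P) = 10.50 + (65.4000) = 75.9000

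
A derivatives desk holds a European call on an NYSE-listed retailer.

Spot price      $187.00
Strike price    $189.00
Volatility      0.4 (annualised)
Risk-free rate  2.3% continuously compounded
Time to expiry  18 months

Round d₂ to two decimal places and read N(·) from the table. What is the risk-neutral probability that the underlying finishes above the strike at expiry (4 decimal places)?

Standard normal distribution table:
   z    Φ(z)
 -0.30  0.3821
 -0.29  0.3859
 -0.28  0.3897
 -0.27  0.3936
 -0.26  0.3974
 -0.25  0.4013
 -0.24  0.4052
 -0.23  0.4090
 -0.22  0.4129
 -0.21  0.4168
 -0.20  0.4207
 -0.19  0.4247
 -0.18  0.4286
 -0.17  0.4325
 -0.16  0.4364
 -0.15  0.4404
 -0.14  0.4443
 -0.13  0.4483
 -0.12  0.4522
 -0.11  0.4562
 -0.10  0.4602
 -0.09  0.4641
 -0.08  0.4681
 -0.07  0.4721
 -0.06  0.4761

T = 1.5;  σ√T = 0.4899
d₁ = [ln(187/189) + (0.023 + 0.4²/2)·1.5] / 0.4899 = [-0.0106 + 0.1545] / 0.4899 = 0.2937 ≈ 0.29
d₂ = d₁ − σ√T = 0.2937 − 0.4899 = -0.1962 ≈ -0.20
Risk-neutral Pr[S_T > K] = N(d₂) = N(-0.20) = 0.4207

0.4207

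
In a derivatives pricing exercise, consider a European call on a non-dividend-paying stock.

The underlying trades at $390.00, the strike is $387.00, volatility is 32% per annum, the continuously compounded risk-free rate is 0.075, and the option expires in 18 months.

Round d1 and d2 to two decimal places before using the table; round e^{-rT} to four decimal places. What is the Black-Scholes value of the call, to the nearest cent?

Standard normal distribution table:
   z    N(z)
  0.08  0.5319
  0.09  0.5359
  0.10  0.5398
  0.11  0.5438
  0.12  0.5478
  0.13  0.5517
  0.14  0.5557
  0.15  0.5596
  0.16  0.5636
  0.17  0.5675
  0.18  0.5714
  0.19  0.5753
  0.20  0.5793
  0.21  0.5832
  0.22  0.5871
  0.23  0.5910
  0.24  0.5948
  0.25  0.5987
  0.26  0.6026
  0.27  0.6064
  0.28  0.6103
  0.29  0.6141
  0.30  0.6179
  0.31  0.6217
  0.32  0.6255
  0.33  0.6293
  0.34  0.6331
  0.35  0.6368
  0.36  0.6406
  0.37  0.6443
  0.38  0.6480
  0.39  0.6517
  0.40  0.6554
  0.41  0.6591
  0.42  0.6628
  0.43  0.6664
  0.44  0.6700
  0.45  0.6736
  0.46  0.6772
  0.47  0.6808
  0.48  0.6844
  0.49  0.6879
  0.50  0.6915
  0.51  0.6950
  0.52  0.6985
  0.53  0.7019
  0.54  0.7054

$81.63

T = 1.5;  σ√T = 0.3919
ln(S/K) + (r + σ²/2)T = ln(390/387) + (0.075 + 0.32²/2)·1.5 = 0.0077 + 0.1893 = 0.1970
d₁ = 0.1970 / 0.3919 = 0.5027 → 0.50
d₂ = d₁ − σ√T = 0.5027 − 0.3919 = 0.1108 → 0.11
exp(−rT) = exp(−0.075·1.5) = 0.8936
N(d₁) = N(0.50) = 0.6915;  N(d₂) = N(0.11) = 0.5438
C = 390·0.6915 − 387·0.8936·0.5438 = 269.6850 − 188.0587 = 81.6263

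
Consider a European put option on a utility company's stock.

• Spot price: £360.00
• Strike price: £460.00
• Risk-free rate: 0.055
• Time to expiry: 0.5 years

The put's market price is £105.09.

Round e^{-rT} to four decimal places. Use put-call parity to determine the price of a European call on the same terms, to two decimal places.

£17.56

exp(−rT) = exp(−0.055·0.5) = 0.9729
Put-call parity: C − P = S − K·e^(−rT) = 360 − 460·0.9729 = 360 − 447.5340 = -87.5340
C = P + (C − P) = 105.09 + (-87.5340) = 17.5560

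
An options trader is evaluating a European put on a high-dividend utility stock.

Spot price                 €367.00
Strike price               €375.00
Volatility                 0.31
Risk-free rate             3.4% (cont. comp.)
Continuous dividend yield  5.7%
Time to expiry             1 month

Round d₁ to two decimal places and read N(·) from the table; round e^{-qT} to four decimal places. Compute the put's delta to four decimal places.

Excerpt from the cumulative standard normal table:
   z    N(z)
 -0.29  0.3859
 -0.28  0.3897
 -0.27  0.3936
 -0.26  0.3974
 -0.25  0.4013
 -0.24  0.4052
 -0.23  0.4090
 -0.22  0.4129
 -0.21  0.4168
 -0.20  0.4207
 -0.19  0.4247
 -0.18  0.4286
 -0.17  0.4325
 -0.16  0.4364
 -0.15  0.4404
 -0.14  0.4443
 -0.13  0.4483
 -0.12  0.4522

-0.5843

T = 0.08333;  σ√T = 0.0895
ln(S/K) + (r − q + σ²/2)T = ln(367/375) + (0.034 − 0.057 + 0.31²/2)·0.08333 = -0.0216 + 0.0021 = -0.0195
d₁ = -0.0195 / 0.0895 = -0.2176 ⇒ -0.22
N(d₁) = N(-0.22) = 0.4129
Δ_put = e^(−qT)·(N(d₁) − 1) = 0.9953·(0.4129 − 1) = -0.5843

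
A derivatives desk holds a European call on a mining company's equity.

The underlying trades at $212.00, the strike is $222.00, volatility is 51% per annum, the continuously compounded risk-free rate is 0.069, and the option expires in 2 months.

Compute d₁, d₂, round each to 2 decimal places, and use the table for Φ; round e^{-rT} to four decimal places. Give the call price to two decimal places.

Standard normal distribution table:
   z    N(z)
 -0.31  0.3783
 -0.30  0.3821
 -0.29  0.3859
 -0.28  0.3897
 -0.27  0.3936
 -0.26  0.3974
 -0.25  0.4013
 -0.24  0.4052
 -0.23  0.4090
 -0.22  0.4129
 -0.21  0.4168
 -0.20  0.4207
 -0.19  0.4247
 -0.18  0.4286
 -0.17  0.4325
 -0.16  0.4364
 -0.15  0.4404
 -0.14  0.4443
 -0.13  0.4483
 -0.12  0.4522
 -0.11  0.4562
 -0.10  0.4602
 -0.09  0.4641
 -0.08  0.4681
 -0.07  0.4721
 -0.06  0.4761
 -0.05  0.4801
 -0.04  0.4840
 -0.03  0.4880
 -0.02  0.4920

$14.55

T = 0.1667;  σ√T = 0.2082
ln(S/K) + (r + σ²/2)T = ln(212/222) + (0.069 + 0.51²/2)·0.1667 = -0.0461 + 0.0332 = -0.0129
d₁ = -0.0129 / 0.2082 = -0.0620 ≈ -0.06
d₂ = d₁ − σ√T = -0.0620 − 0.2082 = -0.2702 ≈ -0.27
exp(−rT) = exp(−0.069·0.1667) = 0.9886
C = 212·N(-0.06) − 222·0.9886·N(-0.27) = 212·0.4761 − 222·0.9886·0.3936 = 100.9332 − 86.3831 = 14.5501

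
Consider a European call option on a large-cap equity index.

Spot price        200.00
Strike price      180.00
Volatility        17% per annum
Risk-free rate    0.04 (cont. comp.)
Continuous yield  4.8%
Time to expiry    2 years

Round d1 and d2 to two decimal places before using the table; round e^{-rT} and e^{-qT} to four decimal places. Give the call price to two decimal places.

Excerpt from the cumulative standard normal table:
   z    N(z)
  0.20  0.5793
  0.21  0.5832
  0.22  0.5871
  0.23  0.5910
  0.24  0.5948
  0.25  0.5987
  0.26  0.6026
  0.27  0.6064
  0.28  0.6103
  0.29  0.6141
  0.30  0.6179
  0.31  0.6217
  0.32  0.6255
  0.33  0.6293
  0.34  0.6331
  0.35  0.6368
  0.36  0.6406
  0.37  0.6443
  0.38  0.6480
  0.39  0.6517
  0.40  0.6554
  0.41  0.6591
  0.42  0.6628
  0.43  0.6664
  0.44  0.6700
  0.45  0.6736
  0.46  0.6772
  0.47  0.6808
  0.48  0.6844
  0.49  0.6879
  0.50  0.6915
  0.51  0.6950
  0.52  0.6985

T = 2;  σ√T = 0.2404
d₁ = [ln(200/180) + (0.04 − 0.048 + ½·0.17²)·2] / (σ√T) = (0.1054 + 0.0129) / 0.2404 = 0.4919 ≈ 0.49
d₂ = 0.4919 − 0.2404 = 0.2515 ≈ 0.25
e^(−qT) = e^(−0.048·2) = 0.9085;  e^(−rT) = e^(−0.04·2) = 0.9231
C = 200·0.9085·N(0.49) − 180·0.9231·N(0.25) = 200·0.9085·0.6879 − 180·0.9231·0.5987 = 124.9914 − 99.4788 = 25.5126

25.51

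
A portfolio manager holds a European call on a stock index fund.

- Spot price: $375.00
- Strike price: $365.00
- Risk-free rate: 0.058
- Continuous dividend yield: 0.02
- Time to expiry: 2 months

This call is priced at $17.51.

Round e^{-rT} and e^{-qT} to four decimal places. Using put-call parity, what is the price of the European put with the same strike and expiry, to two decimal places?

$5.24

exp(−qT) = exp(−0.02·0.1667) = 0.9967;  exp(−rT) = exp(−0.058·0.1667) = 0.9904
Put-call parity: C − P = S·e^(−qT) − K·e^(−rT) = 375·0.9967 − 365·0.9904 = 373.7625 − 361.4960 = 12.2665
P = C − (C − P) = 17.51 − (12.2665) = 5.2435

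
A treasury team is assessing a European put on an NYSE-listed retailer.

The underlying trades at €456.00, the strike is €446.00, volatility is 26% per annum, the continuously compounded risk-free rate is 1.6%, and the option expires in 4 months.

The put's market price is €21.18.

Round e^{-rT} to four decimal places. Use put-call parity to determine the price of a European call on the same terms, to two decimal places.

exp(−rT) = exp(−0.016·0.3333) = 0.9947
Put-call parity: C − P = S − K·e^(−rT) = 456 − 446·0.9947 = 456 − 443.6362 = 12.3638
C = P + (C − P) = 21.18 + (12.3638) = 33.5438

€33.54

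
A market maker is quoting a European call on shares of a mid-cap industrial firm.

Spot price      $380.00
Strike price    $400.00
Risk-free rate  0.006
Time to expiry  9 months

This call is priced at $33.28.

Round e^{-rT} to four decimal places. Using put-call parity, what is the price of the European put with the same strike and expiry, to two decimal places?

$51.48

e^(−rT) = e^(−0.006·0.75) = 0.9955
Put-call parity: C − P = S − K·e^(−rT) = 380 − 400·0.9955 = 380 − 398.2000 = -18.2000
P = C − (C − P) = 33.28 − (-18.2000) = 51.4800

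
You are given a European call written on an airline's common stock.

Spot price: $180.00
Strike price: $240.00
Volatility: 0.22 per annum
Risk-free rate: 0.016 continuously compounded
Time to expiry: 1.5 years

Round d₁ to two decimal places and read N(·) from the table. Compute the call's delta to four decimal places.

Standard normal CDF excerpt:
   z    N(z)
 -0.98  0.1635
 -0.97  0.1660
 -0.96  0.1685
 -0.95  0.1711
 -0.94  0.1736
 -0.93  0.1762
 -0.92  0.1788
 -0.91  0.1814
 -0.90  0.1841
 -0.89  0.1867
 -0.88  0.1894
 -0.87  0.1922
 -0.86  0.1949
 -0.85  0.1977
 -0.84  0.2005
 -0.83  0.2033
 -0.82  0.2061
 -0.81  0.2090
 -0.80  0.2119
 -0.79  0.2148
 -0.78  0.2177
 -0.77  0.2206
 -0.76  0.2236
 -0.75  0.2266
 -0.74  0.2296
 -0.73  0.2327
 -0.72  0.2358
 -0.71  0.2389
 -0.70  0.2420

0.2005

T = 1.5;  σ√T = 0.2694
d₁ = [ln(180/240) + (0.016 + ½·0.22²)·1.5] / (σ√T) = (-0.2877 + 0.0603) / 0.2694 = -0.8439 → -0.84
N(d₁) = N(-0.84) = 0.2005
Δ_call = N(d₁) = 0.2005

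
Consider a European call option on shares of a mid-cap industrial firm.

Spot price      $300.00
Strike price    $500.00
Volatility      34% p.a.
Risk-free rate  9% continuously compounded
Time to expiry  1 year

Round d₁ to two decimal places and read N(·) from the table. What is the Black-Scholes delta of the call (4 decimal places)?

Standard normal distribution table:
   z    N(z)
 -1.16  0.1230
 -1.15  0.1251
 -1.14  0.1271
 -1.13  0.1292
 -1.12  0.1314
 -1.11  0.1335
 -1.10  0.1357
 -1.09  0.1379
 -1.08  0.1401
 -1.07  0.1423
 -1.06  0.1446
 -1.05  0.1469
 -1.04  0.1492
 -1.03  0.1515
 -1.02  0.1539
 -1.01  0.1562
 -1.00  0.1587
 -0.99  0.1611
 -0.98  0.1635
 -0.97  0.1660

0.1423

T = 1;  σ√T = 0.3400
d₁ = [ln(300/500) + (0.09 + 0.34²/2)·1] / 0.3400 = [-0.5108 + 0.1478] / 0.3400 = -1.0677 → -1.07
N(d₁) = N(-1.07) = 0.1423
Δ_call = N(d₁) = 0.1423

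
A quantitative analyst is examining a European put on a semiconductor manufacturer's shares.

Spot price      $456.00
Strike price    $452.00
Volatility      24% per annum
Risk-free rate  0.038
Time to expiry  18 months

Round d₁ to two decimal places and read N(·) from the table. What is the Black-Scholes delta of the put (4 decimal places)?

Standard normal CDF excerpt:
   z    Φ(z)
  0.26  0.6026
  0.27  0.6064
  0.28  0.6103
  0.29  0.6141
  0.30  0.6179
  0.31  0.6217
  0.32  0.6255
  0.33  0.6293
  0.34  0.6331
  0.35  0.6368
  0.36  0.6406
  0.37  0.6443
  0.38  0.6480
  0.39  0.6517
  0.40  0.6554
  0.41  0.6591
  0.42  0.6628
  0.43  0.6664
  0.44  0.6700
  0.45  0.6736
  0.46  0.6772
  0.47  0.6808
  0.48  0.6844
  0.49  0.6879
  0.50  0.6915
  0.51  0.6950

T = 1.5;  σ√T = 0.2939
d₁ = [ln(456/452) + (0.038 + ½·0.24²)·1.5] / (σ√T) = (0.0088 + 0.1002) / 0.2939 = 0.3709 which rounds to 0.37
N(d₁) = N(0.37) = 0.6443
Δ_put = N(d₁) − 1 = 0.6443 − 1 = -0.3557

-0.3557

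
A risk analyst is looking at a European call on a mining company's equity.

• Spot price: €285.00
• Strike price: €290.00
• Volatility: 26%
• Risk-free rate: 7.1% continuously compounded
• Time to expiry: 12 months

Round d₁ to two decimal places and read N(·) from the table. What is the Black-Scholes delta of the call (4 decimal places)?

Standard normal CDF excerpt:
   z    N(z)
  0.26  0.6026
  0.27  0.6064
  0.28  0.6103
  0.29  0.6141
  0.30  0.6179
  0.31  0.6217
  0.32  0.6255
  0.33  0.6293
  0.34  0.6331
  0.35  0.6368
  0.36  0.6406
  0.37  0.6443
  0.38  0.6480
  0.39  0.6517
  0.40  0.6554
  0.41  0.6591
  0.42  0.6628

0.6331

σ√T = 0.26 × 1.0000 = 0.2600
d₁ = [ln(285/290) + (0.071 + 0.26²/2)·1] / 0.2600 = [-0.0174 + 0.1048] / 0.2600 = 0.3362 which rounds to 0.34
N(d₁) = N(0.34) = 0.6331
Δ_call = N(d₁) = 0.6331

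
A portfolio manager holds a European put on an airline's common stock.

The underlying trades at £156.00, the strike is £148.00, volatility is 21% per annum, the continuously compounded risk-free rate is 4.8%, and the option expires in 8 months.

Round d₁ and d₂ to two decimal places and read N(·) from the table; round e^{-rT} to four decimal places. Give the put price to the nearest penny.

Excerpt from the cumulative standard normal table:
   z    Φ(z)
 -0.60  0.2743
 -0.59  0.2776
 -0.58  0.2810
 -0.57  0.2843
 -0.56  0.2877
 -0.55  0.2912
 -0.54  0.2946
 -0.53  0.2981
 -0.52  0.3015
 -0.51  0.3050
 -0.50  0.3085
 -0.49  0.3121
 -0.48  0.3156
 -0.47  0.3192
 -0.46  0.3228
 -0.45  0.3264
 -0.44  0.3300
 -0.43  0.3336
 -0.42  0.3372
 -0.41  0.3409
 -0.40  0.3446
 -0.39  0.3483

£5.03

σ√T = 0.21 × 0.8165 = 0.1715
d₁ = [ln(156/148) + (0.048 + 0.21²/2)·0.6667] / 0.1715 = [0.0526 + 0.0467] / 0.1715 = 0.5794 → 0.58
d₂ = d₁ − σ√T = 0.5794 − 0.1715 = 0.4079 → 0.41
e^(−rT) = e^(−0.048·0.6667) = 0.9685
N(−d₂) = N(-0.41) = 0.3409;  N(−d₁) = N(-0.58) = 0.2810
P = 148·0.9685·0.3409 − 156·0.2810 = 48.8639 − 43.8360 = 5.0279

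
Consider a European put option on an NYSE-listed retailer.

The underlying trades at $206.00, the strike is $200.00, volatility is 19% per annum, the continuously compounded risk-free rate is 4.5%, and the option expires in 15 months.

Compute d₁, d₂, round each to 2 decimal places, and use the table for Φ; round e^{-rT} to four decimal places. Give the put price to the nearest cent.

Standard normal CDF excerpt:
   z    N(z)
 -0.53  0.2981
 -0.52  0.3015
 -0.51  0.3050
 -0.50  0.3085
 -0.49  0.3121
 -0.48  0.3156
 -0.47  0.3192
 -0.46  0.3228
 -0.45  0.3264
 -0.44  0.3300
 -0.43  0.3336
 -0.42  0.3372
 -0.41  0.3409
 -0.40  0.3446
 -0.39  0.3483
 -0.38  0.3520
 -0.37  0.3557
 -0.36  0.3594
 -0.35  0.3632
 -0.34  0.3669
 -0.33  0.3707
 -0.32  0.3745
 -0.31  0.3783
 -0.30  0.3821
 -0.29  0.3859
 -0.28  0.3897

$9.41

σ√T = 0.19 × 1.1180 = 0.2124
d₁ = [ln(206/200) + (0.045 + 0.19²/2)·1.25] / 0.2124 = [0.0296 + 0.0788] / 0.2124 = 0.5102 ⇒ 0.51
d₂ = d₁ − σ√T = 0.5102 − 0.2124 = 0.2977 ⇒ 0.30
e^(−rT) = e^(−0.045·1.25) = 0.9453
N(−d₂) = N(-0.30) = 0.3821;  N(−d₁) = N(-0.51) = 0.3050
P = 200·0.9453·0.3821 − 206·0.3050 = 72.2398 − 62.8300 = 9.4098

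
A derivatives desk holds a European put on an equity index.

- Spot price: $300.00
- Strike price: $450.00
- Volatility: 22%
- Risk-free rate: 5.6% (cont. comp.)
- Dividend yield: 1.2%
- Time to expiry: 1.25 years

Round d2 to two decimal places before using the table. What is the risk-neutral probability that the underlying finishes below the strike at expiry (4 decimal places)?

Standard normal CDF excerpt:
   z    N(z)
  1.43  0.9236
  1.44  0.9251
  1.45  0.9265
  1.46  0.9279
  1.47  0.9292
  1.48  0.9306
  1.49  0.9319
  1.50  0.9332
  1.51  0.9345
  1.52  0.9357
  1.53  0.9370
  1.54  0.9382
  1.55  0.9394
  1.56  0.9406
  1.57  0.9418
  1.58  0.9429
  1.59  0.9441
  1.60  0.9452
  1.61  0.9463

0.9394

σ√T = 0.22·√1.25 = 0.2460
d₁ = [ln(300/450) + (0.056 − 0.012 + 0.22²/2)·1.25] / 0.2460 = [-0.4055 + 0.0852] / 0.2460 = -1.3019 ≈ -1.30
d₂ = d₁ − σ√T = -1.3019 − 0.2460 = -1.5478 ≈ -1.55
Pr(exercise) under Q = N(−d₂) = N(1.55) = 0.9394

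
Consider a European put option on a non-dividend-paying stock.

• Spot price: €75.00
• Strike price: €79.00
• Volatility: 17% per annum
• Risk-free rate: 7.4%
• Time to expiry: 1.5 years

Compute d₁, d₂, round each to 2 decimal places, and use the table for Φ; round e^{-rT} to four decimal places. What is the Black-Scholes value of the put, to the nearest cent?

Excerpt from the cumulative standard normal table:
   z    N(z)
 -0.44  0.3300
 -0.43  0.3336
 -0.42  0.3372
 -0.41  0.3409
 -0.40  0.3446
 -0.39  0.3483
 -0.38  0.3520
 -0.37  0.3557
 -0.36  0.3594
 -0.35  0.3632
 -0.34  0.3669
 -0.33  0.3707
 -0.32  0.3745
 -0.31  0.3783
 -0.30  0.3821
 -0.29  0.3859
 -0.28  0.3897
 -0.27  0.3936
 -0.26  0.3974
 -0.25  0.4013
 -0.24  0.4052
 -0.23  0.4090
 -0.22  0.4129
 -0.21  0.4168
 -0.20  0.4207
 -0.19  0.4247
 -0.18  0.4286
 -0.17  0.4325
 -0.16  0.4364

σ√T = 0.17·√1.5 = 0.2082
ln(S/K) + (r + σ²/2)T = ln(75/79) + (0.074 + 0.17²/2)·1.5 = -0.0520 + 0.1327 = 0.0807
d₁ = 0.0807 / 0.2082 = 0.3877 ⇒ 0.39
d₂ = d₁ − σ√T = 0.3877 − 0.2082 = 0.1795 ⇒ 0.18
e^(−rT) = e^(−0.074·1.5) = 0.8949
N(−d₂) = N(-0.18) = 0.4286;  N(−d₁) = N(-0.39) = 0.3483
P = 79·0.8949·0.4286 − 75·0.3483 = 30.3008 − 26.1225 = 4.1783

€4.18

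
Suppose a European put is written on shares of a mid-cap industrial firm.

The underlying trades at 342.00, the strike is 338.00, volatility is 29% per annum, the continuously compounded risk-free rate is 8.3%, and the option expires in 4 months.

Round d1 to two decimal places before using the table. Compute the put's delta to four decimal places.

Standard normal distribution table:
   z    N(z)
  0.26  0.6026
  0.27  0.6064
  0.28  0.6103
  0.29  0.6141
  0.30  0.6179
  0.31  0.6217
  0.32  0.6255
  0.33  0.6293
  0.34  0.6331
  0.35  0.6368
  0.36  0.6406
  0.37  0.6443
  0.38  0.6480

-0.3745

σ√T = 0.29·√0.3333 = 0.1674
d₁ = [ln(342/338) + (0.083 + 0.29²/2)·0.3333] / 0.1674 = [0.0118 + 0.0417] / 0.1674 = 0.3192 → 0.32
N(d₁) = N(0.32) = 0.6255
Δ_put = N(d₁) − 1 = 0.6255 − 1 = -0.3745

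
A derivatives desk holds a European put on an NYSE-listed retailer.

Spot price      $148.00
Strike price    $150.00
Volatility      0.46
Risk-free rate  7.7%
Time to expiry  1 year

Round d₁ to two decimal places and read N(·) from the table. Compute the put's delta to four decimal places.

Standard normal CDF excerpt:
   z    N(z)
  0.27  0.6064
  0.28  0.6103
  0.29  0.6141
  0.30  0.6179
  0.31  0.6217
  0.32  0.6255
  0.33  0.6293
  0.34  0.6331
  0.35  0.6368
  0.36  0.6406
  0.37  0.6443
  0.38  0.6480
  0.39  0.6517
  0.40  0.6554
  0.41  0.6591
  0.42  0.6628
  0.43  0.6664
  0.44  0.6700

σ√T = 0.46·√1 = 0.4600
d₁ = [ln(148/150) + (0.077 + 0.46²/2)·1] / 0.4600 = [-0.0134 + 0.1828] / 0.4600 = 0.3682 ≈ 0.37
N(d₁) = N(0.37) = 0.6443
Δ_put = N(d₁) − 1 = 0.6443 − 1 = -0.3557

-0.3557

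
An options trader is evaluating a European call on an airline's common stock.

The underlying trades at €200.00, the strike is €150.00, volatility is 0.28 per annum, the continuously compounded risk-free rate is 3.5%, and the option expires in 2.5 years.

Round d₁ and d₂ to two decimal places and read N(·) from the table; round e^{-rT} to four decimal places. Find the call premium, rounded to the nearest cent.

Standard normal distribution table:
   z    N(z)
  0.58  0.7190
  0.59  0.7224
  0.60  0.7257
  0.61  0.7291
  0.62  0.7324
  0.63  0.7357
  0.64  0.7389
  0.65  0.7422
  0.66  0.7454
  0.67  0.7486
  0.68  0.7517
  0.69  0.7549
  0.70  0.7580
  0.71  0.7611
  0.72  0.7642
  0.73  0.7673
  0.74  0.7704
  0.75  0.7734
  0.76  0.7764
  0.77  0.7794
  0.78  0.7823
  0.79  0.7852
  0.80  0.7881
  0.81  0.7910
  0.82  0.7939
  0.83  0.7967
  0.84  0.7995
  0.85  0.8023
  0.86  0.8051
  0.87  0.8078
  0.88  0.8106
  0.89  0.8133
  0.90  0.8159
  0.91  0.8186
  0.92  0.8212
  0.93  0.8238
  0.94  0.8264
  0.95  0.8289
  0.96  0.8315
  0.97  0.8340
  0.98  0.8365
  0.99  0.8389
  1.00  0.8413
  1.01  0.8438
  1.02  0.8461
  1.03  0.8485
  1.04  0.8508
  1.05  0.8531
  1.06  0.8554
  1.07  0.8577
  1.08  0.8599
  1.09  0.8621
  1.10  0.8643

σ√T = 0.28 × 1.5811 = 0.4427
d₁ = [ln(200/150) + (0.035 + 0.28²/2)·2.5] / 0.4427 = [0.2877 + 0.1855] / 0.4427 = 1.0688 ≈ 1.07
d₂ = d₁ − σ√T = 1.0688 − 0.4427 = 0.6261 ≈ 0.63
exp(−rT) = exp(−0.035·2.5) = 0.9162
C = 200·N(1.07) − 150·0.9162·N(0.63) = 200·0.8577 − 150·0.9162·0.7357 = 171.5400 − 101.1073 = 70.4327

€70.43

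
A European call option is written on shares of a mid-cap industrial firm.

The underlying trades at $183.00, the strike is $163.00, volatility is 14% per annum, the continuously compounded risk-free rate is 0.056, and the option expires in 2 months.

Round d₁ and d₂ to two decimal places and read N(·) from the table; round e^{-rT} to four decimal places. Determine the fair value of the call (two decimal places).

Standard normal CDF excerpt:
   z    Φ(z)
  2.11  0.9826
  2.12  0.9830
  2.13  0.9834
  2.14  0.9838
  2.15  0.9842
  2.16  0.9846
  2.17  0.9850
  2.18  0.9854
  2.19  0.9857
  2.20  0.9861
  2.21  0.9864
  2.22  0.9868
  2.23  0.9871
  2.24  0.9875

T = 0.1667;  σ√T = 0.0572
ln(S/K) + (r + σ²/2)T = ln(183/163) + (0.056 + 0.14²/2)·0.1667 = 0.1157 + 0.0110 = 0.1267
d₁ = 0.1267 / 0.0572 = 2.2168 ≈ 2.22
d₂ = d₁ − σ√T = 2.2168 − 0.0572 = 2.1597 ≈ 2.16
exp(−rT) = exp(−0.056·0.1667) = 0.9907
N(d₁) = N(2.22) = 0.9868;  N(d₂) = N(2.16) = 0.9846
C = 183·0.9868 − 163·0.9907·0.9846 = 180.5844 − 158.9972 = 21.5872

$21.59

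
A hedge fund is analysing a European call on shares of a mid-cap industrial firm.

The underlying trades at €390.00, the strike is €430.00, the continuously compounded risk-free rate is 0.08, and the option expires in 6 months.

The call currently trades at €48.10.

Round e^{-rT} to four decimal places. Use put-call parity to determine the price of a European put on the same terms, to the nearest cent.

€71.24

exp(−rT) = exp(−0.08·0.5) = 0.9608
Put-call parity: C − P = S − K·e^(−rT) = 390 − 430·0.9608 = 390 − 413.1440 = -23.1440
P = C − (C − P) = 48.10 − (-23.1440) = 71.2440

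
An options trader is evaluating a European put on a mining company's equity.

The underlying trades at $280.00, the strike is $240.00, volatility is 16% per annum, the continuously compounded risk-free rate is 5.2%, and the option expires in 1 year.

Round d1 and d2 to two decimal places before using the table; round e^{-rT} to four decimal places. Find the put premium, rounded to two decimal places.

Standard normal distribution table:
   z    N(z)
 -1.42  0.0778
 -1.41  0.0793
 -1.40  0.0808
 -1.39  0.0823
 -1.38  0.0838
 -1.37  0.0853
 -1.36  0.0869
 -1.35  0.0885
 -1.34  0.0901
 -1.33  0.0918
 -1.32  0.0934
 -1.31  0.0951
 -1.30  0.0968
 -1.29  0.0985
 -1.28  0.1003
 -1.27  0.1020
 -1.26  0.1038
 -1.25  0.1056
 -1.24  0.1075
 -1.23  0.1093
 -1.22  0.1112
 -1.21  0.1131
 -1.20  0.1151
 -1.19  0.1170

T = 1;  σ√T = 0.1600
d₁ = [ln(280/240) + (0.052 + ½·0.16²)·1] / (σ√T) = (0.1542 + 0.0648) / 0.1600 = 1.3684 → 1.37
d₂ = 1.3684 − 0.1600 = 1.2084 → 1.21
exp(−rT) = exp(−0.052·1) = 0.9493
P = 240·0.9493·N(-1.21) − 280·N(-1.37) = 240·0.9493·0.1131 − 280·0.0853 = 25.7678 − 23.8840 = 1.8838

$1.88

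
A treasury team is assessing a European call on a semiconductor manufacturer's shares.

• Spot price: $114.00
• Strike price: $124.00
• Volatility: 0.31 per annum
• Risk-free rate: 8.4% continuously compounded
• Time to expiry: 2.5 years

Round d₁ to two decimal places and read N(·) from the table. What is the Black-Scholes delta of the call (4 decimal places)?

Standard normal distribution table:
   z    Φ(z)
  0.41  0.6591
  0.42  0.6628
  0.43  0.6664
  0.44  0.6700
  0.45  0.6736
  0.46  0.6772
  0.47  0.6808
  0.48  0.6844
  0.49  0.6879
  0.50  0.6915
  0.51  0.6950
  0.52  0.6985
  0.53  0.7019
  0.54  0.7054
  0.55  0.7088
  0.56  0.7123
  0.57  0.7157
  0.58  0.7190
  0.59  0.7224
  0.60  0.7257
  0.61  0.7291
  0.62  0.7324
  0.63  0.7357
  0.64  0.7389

0.6915

σ√T = 0.31 × 1.5811 = 0.4902
d₁ = [ln(114/124) + (0.084 + ½·0.31²)·2.5] / (σ√T) = (-0.0841 + 0.3301) / 0.4902 = 0.5020 → 0.50
N(d₁) = N(0.50) = 0.6915
Δ_call = N(d₁) = 0.6915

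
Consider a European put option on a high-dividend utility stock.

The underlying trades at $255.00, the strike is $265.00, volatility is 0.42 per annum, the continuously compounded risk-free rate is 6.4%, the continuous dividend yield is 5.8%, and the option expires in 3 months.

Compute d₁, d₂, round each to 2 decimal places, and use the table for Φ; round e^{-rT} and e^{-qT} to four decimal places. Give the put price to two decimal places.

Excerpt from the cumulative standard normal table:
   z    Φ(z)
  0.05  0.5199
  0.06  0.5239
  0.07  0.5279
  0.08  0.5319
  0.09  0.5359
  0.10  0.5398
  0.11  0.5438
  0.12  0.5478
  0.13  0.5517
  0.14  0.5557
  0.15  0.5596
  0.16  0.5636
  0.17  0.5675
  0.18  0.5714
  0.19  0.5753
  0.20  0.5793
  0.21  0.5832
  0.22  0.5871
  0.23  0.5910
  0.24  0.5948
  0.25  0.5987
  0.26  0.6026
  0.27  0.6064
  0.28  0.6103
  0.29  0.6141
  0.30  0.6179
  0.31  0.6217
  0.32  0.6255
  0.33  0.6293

$26.48

T = 0.25;  σ√T = 0.2100
ln(S/K) + (r − q + σ²/2)T = ln(255/265) + (0.064 − 0.058 + 0.42²/2)·0.25 = -0.0385 + 0.0235 = -0.0149
d₁ = -0.0149 / 0.2100 = -0.0710 which rounds to -0.07
d₂ = d₁ − σ√T = -0.0710 − 0.2100 = -0.2810 which rounds to -0.28
exp(−qT) = exp(−0.058·0.25) = 0.9856;  exp(−rT) = exp(−0.064·0.25) = 0.9841
P = 265·0.9841·N(0.28) − 255·0.9856·N(0.07) = 265·0.9841·0.6103 − 255·0.9856·0.5279 = 159.1580 − 132.6761 = 26.4819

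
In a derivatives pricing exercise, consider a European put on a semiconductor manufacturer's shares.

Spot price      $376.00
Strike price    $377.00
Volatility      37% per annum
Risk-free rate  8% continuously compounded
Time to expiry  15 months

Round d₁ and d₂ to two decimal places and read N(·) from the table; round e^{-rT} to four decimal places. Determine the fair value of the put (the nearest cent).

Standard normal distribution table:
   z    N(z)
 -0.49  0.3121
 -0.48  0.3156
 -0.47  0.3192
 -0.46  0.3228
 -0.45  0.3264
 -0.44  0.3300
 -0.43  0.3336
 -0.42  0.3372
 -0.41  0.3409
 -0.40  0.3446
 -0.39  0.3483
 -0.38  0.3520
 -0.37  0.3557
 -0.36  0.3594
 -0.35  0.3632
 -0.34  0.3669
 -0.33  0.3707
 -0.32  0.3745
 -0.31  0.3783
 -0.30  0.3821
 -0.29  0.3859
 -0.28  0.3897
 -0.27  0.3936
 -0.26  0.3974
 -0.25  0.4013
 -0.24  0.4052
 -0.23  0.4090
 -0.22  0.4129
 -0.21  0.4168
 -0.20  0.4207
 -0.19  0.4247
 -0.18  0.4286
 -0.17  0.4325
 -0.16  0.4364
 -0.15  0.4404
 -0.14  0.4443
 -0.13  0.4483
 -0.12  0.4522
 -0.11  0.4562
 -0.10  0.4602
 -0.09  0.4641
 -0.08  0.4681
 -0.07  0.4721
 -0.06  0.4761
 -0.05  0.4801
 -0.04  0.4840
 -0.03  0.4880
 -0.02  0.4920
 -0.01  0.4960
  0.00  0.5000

σ√T = 0.37·√1.25 = 0.4137
d₁ = [ln(376/377) + (0.08 + 0.37²/2)·1.25] / 0.4137 = [-0.0027 + 0.1856] / 0.4137 = 0.4422 which rounds to 0.44
d₂ = d₁ − σ√T = 0.4422 − 0.4137 = 0.0285 which rounds to 0.03
exp(−rT) = exp(−0.08·1.25) = 0.9048
P = 377·0.9048·N(-0.03) − 376·N(-0.44) = 377·0.9048·0.4880 − 376·0.3300 = 166.4615 − 124.0800 = 42.3815

$42.38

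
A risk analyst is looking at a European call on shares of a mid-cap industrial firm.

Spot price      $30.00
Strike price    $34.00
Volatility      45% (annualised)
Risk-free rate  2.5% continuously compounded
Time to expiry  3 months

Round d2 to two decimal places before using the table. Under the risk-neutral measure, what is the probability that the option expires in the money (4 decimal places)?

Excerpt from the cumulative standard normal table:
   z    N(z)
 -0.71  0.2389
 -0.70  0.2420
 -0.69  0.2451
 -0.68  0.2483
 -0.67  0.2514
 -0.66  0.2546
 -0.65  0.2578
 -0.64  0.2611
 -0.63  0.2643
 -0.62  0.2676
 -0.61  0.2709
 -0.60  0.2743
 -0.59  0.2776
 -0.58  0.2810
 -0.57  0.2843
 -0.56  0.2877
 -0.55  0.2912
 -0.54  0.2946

σ√T = 0.45·√0.25 = 0.2250
ln(S/K) + (r + σ²/2)T = ln(30/34) + (0.025 + 0.45²/2)·0.25 = -0.1252 + 0.0316 = -0.0936
d₁ = -0.0936 / 0.2250 = -0.4160 ≈ -0.42
d₂ = d₁ − σ√T = -0.4160 − 0.2250 = -0.6410 ≈ -0.64
Risk-neutral Pr[S_T > K] = N(d₂) = N(-0.64) = 0.2611

0.2611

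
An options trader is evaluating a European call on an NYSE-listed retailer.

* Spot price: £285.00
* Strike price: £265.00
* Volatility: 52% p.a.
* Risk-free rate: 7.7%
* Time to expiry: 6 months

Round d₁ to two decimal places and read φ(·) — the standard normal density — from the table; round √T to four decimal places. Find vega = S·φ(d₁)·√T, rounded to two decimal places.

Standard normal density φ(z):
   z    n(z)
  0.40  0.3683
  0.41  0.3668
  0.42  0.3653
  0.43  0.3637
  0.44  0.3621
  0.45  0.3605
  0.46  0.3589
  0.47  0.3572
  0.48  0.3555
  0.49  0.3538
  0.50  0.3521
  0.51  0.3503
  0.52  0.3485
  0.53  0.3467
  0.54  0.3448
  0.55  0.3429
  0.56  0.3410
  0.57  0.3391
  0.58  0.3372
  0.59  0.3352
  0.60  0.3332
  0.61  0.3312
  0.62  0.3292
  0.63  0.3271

71.30

σ√T = 0.52·√0.5 = 0.3677
d₁ = [ln(285/265) + (0.077 + 0.52²/2)·0.5] / 0.3677 = [0.0728 + 0.1061] / 0.3677 = 0.4864 ≈ 0.49
√T = √0.5 = 0.7071
φ(d₁) = φ(0.49) = 0.3538
vega = S·φ(d₁)·√T = 285·0.3538·0.7071 = 71.2990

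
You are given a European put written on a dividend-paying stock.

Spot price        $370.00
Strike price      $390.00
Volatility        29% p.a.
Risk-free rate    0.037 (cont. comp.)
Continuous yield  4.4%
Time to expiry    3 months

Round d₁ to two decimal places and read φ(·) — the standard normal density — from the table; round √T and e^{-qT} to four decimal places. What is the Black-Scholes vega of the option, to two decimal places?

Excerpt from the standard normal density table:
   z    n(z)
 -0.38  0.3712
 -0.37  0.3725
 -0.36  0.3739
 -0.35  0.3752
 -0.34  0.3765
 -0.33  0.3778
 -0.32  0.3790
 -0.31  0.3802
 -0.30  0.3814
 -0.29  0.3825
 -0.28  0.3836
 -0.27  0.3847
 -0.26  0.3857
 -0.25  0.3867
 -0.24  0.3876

T = 0.25;  σ√T = 0.1450
d₁ = [ln(370/390) + (0.037 − 0.044 + ½·0.29²)·0.25] / (σ√T) = (-0.0526 + 0.0088) / 0.1450 = -0.3026 → -0.30
√T = √0.25 = 0.5000
φ(d₁) = φ(-0.30) = 0.3814
e^(−qT) = e^(−0.044·0.25) = 0.9891
vega = S·e^(−qT)·φ(d₁)·√T = 370·0.9891·0.3814·0.5000 = 69.7899

69.79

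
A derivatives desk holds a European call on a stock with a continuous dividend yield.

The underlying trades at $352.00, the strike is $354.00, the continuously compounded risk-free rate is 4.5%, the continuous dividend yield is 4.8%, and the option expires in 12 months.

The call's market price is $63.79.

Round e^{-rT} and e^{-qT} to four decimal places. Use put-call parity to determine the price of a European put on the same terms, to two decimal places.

$66.72

e^(−qT) = e^(−0.048·1) = 0.9531;  e^(−rT) = e^(−0.045·1) = 0.9560
Put-call parity: C − P = S·e^(−qT) − K·e^(−rT) = 352·0.9531 − 354·0.9560 = 335.4912 − 338.4240 = -2.9328
P = C − (C − P) = 63.79 − (-2.9328) = 66.7228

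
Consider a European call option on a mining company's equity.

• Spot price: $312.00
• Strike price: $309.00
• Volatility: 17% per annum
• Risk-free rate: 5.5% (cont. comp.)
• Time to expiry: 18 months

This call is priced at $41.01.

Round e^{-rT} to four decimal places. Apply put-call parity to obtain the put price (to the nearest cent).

$13.54

e^(−rT) = e^(−0.055·1.5) = 0.9208
Put-call parity: C − P = S − K·e^(−rT) = 312 − 309·0.9208 = 312 − 284.5272 = 27.4728
P = C − (C − P) = 41.01 − (27.4728) = 13.5372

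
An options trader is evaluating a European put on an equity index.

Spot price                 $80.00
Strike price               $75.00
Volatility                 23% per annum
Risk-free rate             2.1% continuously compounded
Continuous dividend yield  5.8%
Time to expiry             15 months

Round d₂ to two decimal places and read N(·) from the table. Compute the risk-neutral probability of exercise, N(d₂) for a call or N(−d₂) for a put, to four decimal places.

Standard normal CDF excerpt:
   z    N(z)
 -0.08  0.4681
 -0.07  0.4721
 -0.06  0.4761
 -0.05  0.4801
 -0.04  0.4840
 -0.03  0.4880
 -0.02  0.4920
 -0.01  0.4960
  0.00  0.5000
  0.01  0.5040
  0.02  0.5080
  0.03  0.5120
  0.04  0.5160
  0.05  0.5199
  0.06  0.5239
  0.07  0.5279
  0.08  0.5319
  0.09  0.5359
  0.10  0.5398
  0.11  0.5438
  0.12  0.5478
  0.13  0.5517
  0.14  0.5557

0.5239

T = 1.25;  σ√T = 0.2571
ln(S/K) + (r − q + σ²/2)T = ln(80/75) + (0.021 − 0.058 + 0.23²/2)·1.25 = 0.0645 − 0.0132 = 0.0514
d₁ = 0.0514 / 0.2571 = 0.1997 ⇒ 0.20
d₂ = d₁ − σ√T = 0.1997 − 0.2571 = -0.0575 ⇒ -0.06
Risk-neutral Pr[S_T < K] = N(−d₂) = N(0.06) = 0.5239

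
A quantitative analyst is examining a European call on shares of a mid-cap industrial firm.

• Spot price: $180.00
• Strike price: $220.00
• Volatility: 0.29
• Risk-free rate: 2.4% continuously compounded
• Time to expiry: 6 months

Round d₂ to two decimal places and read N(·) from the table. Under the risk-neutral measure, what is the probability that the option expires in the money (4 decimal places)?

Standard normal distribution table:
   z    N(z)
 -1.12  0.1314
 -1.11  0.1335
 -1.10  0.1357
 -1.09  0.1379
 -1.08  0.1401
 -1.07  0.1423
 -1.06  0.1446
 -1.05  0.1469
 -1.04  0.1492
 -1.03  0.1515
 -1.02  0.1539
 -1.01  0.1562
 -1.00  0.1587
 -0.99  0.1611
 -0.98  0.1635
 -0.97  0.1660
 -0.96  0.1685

σ√T = 0.29·√0.5 = 0.2051
d₁ = [ln(180/220) + (0.024 + 0.29²/2)·0.5] / 0.2051 = [-0.2007 + 0.0330] / 0.2051 = -0.8175 which rounds to -0.82
d₂ = d₁ − σ√T = -0.8175 − 0.2051 = -1.0226 which rounds to -1.02
Pr(exercise) under Q = N(d₂) = 0.1539

0.1539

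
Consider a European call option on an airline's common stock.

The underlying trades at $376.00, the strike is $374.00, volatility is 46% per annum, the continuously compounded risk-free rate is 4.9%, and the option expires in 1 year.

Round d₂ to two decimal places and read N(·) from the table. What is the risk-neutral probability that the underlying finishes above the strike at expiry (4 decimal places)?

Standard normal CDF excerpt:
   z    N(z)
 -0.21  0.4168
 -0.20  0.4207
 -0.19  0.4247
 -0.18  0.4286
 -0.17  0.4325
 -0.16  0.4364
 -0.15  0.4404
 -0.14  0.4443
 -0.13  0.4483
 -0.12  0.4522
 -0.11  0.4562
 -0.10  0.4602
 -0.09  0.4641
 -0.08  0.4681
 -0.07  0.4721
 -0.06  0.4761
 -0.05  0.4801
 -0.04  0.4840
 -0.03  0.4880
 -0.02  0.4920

σ√T = 0.46 × 1.0000 = 0.4600
ln(S/K) + (r + σ²/2)T = ln(376/374) + (0.049 + 0.46²/2)·1 = 0.0053 + 0.1548 = 0.1601
d₁ = 0.1601 / 0.4600 = 0.3481 ≈ 0.35
d₂ = d₁ − σ√T = 0.3481 − 0.4600 = -0.1119 ≈ -0.11
Risk-neutral Pr[S_T > K] = N(d₂) = N(-0.11) = 0.4562

0.4562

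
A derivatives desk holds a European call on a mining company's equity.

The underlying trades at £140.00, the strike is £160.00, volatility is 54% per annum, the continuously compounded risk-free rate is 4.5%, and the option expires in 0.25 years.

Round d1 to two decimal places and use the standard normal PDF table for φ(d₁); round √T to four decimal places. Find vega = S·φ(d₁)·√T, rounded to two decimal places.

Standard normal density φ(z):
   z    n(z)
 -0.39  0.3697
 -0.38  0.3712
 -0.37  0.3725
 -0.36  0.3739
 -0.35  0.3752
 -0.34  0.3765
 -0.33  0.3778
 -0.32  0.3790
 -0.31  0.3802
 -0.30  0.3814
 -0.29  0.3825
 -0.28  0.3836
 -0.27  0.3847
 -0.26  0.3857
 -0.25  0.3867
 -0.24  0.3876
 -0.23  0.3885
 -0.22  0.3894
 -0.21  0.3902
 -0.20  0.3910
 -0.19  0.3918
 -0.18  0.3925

σ√T = 0.54 × 0.5000 = 0.2700
d₁ = [ln(140/160) + (0.045 + ½·0.54²)·0.25] / (σ√T) = (-0.1335 + 0.0477) / 0.2700 = -0.3179 → -0.32
√T = √0.25 = 0.5000
φ(d₁) = φ(-0.32) = 0.3790
vega = S·φ(d₁)·√T = 140·0.3790·0.5000 = 26.5300
(Vega is the same for a European call and put with the same parameters.)

26.53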